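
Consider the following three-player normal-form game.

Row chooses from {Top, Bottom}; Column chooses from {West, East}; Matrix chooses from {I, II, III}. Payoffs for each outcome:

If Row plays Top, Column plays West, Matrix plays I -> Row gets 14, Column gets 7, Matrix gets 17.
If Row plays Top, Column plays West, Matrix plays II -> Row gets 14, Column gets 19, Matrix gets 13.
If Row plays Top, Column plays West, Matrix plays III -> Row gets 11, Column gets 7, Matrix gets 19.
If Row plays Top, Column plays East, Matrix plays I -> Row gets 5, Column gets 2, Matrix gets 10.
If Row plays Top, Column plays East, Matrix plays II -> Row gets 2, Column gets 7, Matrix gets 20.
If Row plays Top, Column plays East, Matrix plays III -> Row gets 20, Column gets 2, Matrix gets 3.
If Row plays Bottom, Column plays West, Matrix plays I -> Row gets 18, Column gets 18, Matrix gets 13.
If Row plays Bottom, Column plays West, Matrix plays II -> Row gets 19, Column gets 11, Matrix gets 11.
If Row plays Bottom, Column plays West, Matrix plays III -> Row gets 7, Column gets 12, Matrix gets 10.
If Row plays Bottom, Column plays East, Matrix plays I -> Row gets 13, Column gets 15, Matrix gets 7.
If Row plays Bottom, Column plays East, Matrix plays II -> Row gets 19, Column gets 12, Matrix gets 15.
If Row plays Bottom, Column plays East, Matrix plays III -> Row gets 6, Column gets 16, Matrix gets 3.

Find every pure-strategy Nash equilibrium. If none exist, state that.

Pure-strategy Nash equilibria: (Top, West, III), (Bottom, West, I), (Bottom, East, II)

Row against (West, I): payoffs 14, 18 → best response Bottom.
Row against (West, II): payoffs 14, 19 → best response Bottom.
Row against (West, III): payoffs 11, 7 → best response Top.
Row against (East, I): payoffs 5, 13 → best response Bottom.
Row against (East, II): payoffs 2, 19 → best response Bottom.
Row against (East, III): payoffs 20, 6 → best response Top.
Column against (Top, I): payoffs 7, 2 → best response West.
Column against (Top, II): payoffs 19, 7 → best response West.
Column against (Top, III): payoffs 7, 2 → best response West.
Column against (Bottom, I): payoffs 18, 15 → best response West.
Column against (Bottom, II): payoffs 11, 12 → best response East.
Column against (Bottom, III): payoffs 12, 16 → best response East.
Matrix against (Top, West): payoffs 17, 13, 19 → best response III.
Matrix against (Top, East): payoffs 10, 20, 3 → best response II.
Matrix against (Bottom, West): payoffs 13, 11, 10 → best response I.
Matrix against (Bottom, East): payoffs 7, 15, 3 → best response II.
Mutual best responses: (Top, West, III); (Bottom, West, I); (Bottom, East, II).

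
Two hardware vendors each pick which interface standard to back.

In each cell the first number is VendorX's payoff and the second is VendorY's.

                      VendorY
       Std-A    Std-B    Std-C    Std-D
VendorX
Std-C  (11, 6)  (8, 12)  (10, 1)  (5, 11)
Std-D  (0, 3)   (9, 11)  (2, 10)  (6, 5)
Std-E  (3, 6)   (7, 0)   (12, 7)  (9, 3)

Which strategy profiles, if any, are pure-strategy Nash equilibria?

(Std-D, Std-B) and (Std-E, Std-C)

(Std-C, Std-A): VendorY can switch to Std-B (6 → 12). Not NE.
(Std-C, Std-B): VendorX can switch to Std-D (8 → 9). Not NE.
(Std-C, Std-C): VendorX can switch to Std-E (10 → 12). Not NE.
(Std-C, Std-D): VendorX can switch to Std-D (5 → 6). Not NE.
(Std-D, Std-A): VendorX can switch to Std-C (0 → 11). Not NE.
(Std-D, Std-B): VendorX gets 9, best alternative 8; VendorY gets 11, best alternative 10. No profitable deviation — NE.
(Std-D, Std-C): VendorX can switch to Std-C (2 → 10). Not NE.
(Std-E, Std-C): VendorX gets 12, best alternative 10; VendorY gets 7, best alternative 6. No profitable deviation — NE.
(The remaining 4 profiles each have a profitable deviation by the same check.)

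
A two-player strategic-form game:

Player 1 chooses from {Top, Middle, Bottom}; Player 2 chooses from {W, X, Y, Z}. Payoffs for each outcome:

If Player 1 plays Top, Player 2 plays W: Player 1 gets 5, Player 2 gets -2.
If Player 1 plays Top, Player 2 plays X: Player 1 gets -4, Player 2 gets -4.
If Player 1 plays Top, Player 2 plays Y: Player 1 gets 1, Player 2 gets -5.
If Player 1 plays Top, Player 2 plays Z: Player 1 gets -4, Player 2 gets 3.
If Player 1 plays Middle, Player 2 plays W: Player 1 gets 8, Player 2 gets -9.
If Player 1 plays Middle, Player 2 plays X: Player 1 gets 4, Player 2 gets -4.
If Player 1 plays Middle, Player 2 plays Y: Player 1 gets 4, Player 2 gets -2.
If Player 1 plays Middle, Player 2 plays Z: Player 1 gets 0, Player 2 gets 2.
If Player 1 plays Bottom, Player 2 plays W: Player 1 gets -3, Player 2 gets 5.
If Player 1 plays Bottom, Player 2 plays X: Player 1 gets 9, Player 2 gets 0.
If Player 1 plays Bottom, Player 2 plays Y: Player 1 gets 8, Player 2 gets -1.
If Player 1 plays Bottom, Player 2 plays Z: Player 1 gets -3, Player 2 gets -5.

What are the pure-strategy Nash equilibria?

The unique pure-strategy Nash equilibrium is (Middle, Z).

(Top, W): Player 1 can switch to Middle (5 → 8). Not NE.
(Top, X): Player 1 can switch to Middle (-4 → 4). Not NE.
(Top, Y): Player 1 can switch to Middle (1 → 4). Not NE.
(Top, Z): Player 1 can switch to Middle (-4 → 0). Not NE.
(Middle, W): Player 2 can switch to X (-9 → -4). Not NE.
(Middle, X): Player 1 can switch to Bottom (4 → 9). Not NE.
(Middle, Y): Player 1 can switch to Bottom (4 → 8). Not NE.
(Middle, Z): Player 1 gets 0, best alternative -3; Player 2 gets 2, best alternative -2. No profitable deviation — NE.
(Bottom, W): Player 1 can switch to Top (-3 → 5). Not NE.
(Bottom, X): Player 2 can switch to W (0 → 5). Not NE.
(Bottom, Y): Player 2 can switch to W (-1 → 5). Not NE.
(The remaining 1 profile has a profitable deviation by the same check.)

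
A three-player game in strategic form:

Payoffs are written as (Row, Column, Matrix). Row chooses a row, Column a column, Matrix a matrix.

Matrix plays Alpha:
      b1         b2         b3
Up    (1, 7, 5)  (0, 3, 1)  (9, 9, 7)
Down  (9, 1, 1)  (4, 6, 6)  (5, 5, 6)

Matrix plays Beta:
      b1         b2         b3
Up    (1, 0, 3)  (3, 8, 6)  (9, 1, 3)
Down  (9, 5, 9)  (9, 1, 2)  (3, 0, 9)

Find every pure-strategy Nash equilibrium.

(Up, b3, Alpha), (Down, b1, Beta), (Down, b2, Alpha)

Row against (b1, Alpha): payoffs 1, 9 → best response Down.
Row against (b1, Beta): payoffs 1, 9 → best response Down.
Row against (b2, Alpha): payoffs 0, 4 → best response Down.
Row against (b2, Beta): payoffs 3, 9 → best response Down.
Row against (b3, Alpha): payoffs 9, 5 → best response Up.
Row against (b3, Beta): payoffs 9, 3 → best response Up.
Column against (Up, Alpha): payoffs 7, 3, 9 → best response b3.
Column against (Up, Beta): payoffs 0, 8, 1 → best response b2.
Column against (Down, Alpha): payoffs 1, 6, 5 → best response b2.
Column against (Down, Beta): payoffs 5, 1, 0 → best response b1.
Matrix against (Up, b1): payoffs 5, 3 → best response Alpha.
Matrix against (Up, b2): payoffs 1, 6 → best response Beta.
Matrix against (Up, b3): payoffs 7, 3 → best response Alpha.
Matrix against (Down, b1): payoffs 1, 9 → best response Beta.
Matrix against (Down, b2): payoffs 6, 2 → best response Alpha.
Matrix against (Down, b3): payoffs 6, 9 → best response Beta.
Mutual best responses: (Up, b3, Alpha); (Down, b1, Beta); (Down, b2, Alpha).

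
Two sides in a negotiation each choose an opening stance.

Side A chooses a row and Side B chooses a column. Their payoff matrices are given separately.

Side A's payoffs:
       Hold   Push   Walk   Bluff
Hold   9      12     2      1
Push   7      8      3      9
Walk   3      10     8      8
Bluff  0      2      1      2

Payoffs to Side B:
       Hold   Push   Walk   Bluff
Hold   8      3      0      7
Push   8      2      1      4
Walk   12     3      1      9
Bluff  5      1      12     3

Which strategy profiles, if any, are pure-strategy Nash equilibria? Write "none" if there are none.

Side A against Hold: payoffs 9, 7, 3, 0 → best response Hold.
Side A against Push: payoffs 12, 8, 10, 2 → best response Hold.
Side A against Walk: payoffs 2, 3, 8, 1 → best response Walk.
Side A against Bluff: payoffs 1, 9, 8, 2 → best response Push.
Side B against Hold: payoffs 8, 3, 0, 7 → best response Hold.
Side B against Push: payoffs 8, 2, 1, 4 → best response Hold.
Side B against Walk: payoffs 12, 3, 1, 9 → best response Hold.
Side B against Bluff: payoffs 5, 1, 12, 3 → best response Walk.
Mutual best responses: (Hold, Hold).

Pure NE: (Hold, Hold)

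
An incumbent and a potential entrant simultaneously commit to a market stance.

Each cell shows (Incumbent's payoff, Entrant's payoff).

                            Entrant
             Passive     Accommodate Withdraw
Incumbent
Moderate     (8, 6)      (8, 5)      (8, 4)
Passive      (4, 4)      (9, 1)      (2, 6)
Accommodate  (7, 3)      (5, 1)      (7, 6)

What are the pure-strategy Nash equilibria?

(Moderate, Passive): Incumbent gets 8, best alternative 7; Entrant gets 6, best alternative 5. No profitable deviation — NE.
(Moderate, Accommodate): Incumbent can switch to Passive (8 → 9). Not NE.
(Moderate, Withdraw): Entrant can switch to Passive (4 → 6). Not NE.
(Passive, Passive): Incumbent can switch to Moderate (4 → 8). Not NE.
(Passive, Accommodate): Entrant can switch to Passive (1 → 4). Not NE.
(Passive, Withdraw): Incumbent can switch to Moderate (2 → 8). Not NE.
(Accommodate, Passive): Incumbent can switch to Moderate (7 → 8). Not NE.
(Accommodate, Accommodate): Incumbent can switch to Moderate (5 → 8). Not NE.
(Accommodate, Withdraw): Incumbent can switch to Moderate (7 → 8). Not NE.

Pure NE: (Moderate, Passive)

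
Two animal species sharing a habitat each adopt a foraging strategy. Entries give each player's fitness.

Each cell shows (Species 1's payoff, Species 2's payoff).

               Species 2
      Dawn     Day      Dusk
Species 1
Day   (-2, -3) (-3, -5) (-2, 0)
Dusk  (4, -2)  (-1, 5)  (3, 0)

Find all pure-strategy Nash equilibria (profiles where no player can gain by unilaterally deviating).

Species 1 against Dawn: payoffs -2, 4 → best response Dusk.
Species 1 against Day: payoffs -3, -1 → best response Dusk.
Species 1 against Dusk: payoffs -2, 3 → best response Dusk.
Species 2 against Day: payoffs -3, -5, 0 → best response Dusk.
Species 2 against Dusk: payoffs -2, 5, 0 → best response Day.
Mutual best responses: (Dusk, Day).

(Dusk, Day)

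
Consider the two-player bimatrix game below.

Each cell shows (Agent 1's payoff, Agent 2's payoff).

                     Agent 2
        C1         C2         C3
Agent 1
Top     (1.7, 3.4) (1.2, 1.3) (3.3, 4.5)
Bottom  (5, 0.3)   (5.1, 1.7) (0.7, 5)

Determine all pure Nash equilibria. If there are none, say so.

For each strategy profile, look for a profitable unilateral deviation.
(Top, C1): Agent 1 can switch to Bottom (1.7 → 5). Not NE.
(Top, C2): Agent 1 can switch to Bottom (1.2 → 5.1). Not NE.
(Top, C3): Agent 1 gets 3.3, best alternative 0.7; Agent 2 gets 4.5, best alternative 3.4. No profitable deviation — NE.
(Bottom, C1): Agent 2 can switch to C2 (0.3 → 1.7). Not NE.
(Bottom, C2): Agent 2 can switch to C3 (1.7 → 5). Not NE.
(Bottom, C3): Agent 1 can switch to Top (0.7 → 3.3). Not NE.

Pure NE: (Top, C3)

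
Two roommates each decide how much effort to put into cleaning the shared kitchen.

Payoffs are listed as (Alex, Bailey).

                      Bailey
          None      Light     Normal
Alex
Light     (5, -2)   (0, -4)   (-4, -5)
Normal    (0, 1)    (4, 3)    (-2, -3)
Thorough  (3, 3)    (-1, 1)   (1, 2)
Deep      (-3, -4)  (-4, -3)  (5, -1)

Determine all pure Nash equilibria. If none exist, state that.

Mark each player's best response to every combination of opponents' strategies; a profile where every player is best-responding is a pure Nash equilibrium.
Alex against None: payoffs 5, 0, 3, -3 → best response Light.
Alex against Light: payoffs 0, 4, -1, -4 → best response Normal.
Alex against Normal: payoffs -4, -2, 1, 5 → best response Deep.
Bailey against Light: payoffs -2, -4, -5 → best response None.
Bailey against Normal: payoffs 1, 3, -3 → best response Light.
Bailey against Thorough: payoffs 3, 1, 2 → best response None.
Bailey against Deep: payoffs -4, -3, -1 → best response Normal.
Mutual best responses: (Light, None); (Normal, Light); (Deep, Normal).

The pure Nash equilibria are (Light, None), (Normal, Light), (Deep, Normal).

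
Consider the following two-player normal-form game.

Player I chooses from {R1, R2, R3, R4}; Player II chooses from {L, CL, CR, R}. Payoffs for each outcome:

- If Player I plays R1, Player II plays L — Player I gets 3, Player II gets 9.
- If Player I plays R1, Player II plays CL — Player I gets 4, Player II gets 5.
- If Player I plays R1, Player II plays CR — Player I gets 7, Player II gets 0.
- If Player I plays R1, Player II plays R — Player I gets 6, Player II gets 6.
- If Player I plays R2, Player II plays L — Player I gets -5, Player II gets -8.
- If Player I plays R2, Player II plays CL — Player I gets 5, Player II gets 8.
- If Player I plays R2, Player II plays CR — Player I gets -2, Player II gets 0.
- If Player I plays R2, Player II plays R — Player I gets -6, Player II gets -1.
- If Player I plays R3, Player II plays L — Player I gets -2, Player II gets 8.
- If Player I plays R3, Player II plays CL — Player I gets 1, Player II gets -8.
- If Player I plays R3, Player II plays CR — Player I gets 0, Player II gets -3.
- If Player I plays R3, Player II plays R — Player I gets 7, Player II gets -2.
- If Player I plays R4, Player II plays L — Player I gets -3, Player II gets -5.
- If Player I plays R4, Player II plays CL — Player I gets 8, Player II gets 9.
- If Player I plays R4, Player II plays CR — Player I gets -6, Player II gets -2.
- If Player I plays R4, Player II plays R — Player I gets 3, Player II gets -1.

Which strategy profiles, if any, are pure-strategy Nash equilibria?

Pure-strategy Nash equilibria: (R1, L); (R4, CL)

(R1, L): Player I gets 3, best alternative -2; Player II gets 9, best alternative 6. No profitable deviation — NE.
(R1, CL): Player I can switch to R2 (4 → 5). Not NE.
(R1, CR): Player II can switch to L (0 → 9). Not NE.
(R1, R): Player I can switch to R3 (6 → 7). Not NE.
(R2, L): Player I can switch to R1 (-5 → 3). Not NE.
(R2, CL): Player I can switch to R4 (5 → 8). Not NE.
(R2, CR): Player I can switch to R1 (-2 → 7). Not NE.
(R2, R): Player I can switch to R1 (-6 → 6). Not NE.
(R3, L): Player I can switch to R1 (-2 → 3). Not NE.
(R3, CL): Player I can switch to R1 (1 → 4). Not NE.
(R3, CR): Player I can switch to R1 (0 → 7). Not NE.
(R3, R): Player II can switch to L (-2 → 8). Not NE.
(R4, L): Player I can switch to R1 (-3 → 3). Not NE.
(R4, CL): Player I gets 8, best alternative 5; Player II gets 9, best alternative -1. No profitable deviation — NE.
(The remaining 2 profiles each have a profitable deviation by the same check.)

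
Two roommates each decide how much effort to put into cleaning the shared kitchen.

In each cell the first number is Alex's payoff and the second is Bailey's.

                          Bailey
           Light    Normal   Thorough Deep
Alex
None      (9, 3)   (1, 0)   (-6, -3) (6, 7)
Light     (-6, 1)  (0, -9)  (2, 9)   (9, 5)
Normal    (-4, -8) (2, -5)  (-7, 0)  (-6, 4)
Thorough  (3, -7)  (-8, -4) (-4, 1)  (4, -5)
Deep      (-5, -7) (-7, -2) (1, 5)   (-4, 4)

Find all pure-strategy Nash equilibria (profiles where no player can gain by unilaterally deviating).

(Light, Thorough)

For each strategy profile, look for a profitable unilateral deviation.
(None, Light): Bailey can switch to Deep (3 → 7). Not NE.
(None, Normal): Alex can switch to Normal (1 → 2). Not NE.
(None, Thorough): Alex can switch to Light (-6 → 2). Not NE.
(None, Deep): Alex can switch to Light (6 → 9). Not NE.
(Light, Light): Alex can switch to None (-6 → 9). Not NE.
(Light, Normal): Alex can switch to None (0 → 1). Not NE.
(Light, Thorough): Alex gets 2, best alternative 1; Bailey gets 9, best alternative 5. No profitable deviation — NE.
(Light, Deep): Bailey can switch to Thorough (5 → 9). Not NE.
(Normal, Light): Alex can switch to None (-4 → 9). Not NE.
(Normal, Normal): Bailey can switch to Thorough (-5 → 0). Not NE.
(Normal, Thorough): Alex can switch to None (-7 → -6). Not NE.
(The remaining 9 profiles each have a profitable deviation by the same check.)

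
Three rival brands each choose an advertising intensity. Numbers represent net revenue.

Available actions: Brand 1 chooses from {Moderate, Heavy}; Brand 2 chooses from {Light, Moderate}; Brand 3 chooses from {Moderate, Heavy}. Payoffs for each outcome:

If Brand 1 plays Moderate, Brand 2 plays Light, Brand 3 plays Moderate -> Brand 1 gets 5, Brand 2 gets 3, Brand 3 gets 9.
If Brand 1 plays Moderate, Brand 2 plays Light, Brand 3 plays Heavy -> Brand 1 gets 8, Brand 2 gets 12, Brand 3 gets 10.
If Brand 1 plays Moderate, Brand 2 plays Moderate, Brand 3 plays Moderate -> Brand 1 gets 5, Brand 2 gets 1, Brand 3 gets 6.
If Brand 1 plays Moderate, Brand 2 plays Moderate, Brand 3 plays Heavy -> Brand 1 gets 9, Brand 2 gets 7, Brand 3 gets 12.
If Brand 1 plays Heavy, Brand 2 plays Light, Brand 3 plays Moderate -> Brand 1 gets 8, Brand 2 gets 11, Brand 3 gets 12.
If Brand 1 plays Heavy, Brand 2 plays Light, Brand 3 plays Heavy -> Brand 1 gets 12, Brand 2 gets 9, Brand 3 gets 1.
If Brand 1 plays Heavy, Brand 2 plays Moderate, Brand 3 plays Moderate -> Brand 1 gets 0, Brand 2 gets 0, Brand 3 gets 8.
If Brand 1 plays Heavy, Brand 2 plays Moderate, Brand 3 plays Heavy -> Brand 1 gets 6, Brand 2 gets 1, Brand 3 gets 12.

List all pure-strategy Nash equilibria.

Brand 1 against (Light, Moderate): payoffs 5, 8 → best response Heavy.
Brand 1 against (Light, Heavy): payoffs 8, 12 → best response Heavy.
Brand 1 against (Moderate, Moderate): payoffs 5, 0 → best response Moderate.
Brand 1 against (Moderate, Heavy): payoffs 9, 6 → best response Moderate.
Brand 2 against (Moderate, Moderate): payoffs 3, 1 → best response Light.
Brand 2 against (Moderate, Heavy): payoffs 12, 7 → best response Light.
Brand 2 against (Heavy, Moderate): payoffs 11, 0 → best response Light.
Brand 2 against (Heavy, Heavy): payoffs 9, 1 → best response Light.
Brand 3 against (Moderate, Light): payoffs 9, 10 → best response Heavy.
Brand 3 against (Moderate, Moderate): payoffs 6, 12 → best response Heavy.
Brand 3 against (Heavy, Light): payoffs 12, 1 → best response Moderate.
Brand 3 against (Heavy, Moderate): payoffs 8, 12 → best response Heavy.
Mutual best responses: (Heavy, Light, Moderate).

Pure NE: (Heavy, Light, Moderate)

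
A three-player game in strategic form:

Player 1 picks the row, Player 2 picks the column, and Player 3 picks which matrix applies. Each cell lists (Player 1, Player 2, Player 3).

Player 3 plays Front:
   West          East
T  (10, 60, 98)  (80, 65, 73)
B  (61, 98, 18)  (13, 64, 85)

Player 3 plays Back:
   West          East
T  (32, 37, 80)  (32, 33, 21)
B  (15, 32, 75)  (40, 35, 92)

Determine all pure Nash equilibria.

Player 1 against (West, Front): payoffs 10, 61 → best response B.
Player 1 against (West, Back): payoffs 32, 15 → best response T.
Player 1 against (East, Front): payoffs 80, 13 → best response T.
Player 1 against (East, Back): payoffs 32, 40 → best response B.
Player 2 against (T, Front): payoffs 60, 65 → best response East.
Player 2 against (T, Back): payoffs 37, 33 → best response West.
Player 2 against (B, Front): payoffs 98, 64 → best response West.
Player 2 against (B, Back): payoffs 32, 35 → best response East.
Player 3 against (T, West): payoffs 98, 80 → best response Front.
Player 3 against (T, East): payoffs 73, 21 → best response Front.
Player 3 against (B, West): payoffs 18, 75 → best response Back.
Player 3 against (B, East): payoffs 85, 92 → best response Back.
Mutual best responses: (T, East, Front); (B, East, Back).

The pure Nash equilibria are (T, East, Front) and (B, East, Back).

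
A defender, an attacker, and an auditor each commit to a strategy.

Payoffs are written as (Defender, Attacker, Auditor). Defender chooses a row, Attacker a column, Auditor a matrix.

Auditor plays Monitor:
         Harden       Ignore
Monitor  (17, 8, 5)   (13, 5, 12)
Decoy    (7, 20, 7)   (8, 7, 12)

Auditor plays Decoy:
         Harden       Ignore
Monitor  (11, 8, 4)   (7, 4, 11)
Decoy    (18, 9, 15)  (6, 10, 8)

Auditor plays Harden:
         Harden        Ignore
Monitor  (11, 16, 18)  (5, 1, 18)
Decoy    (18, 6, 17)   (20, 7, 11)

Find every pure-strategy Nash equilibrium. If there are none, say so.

This game has no pure Nash equilibrium.

For each player, find the best response to each opponent profile; mutual best responses are the pure NE.
Defender against (Harden, Monitor): payoffs 17, 7 → best response Monitor.
Defender against (Harden, Decoy): payoffs 11, 18 → best response Decoy.
Defender against (Harden, Harden): payoffs 11, 18 → best response Decoy.
Defender against (Ignore, Monitor): payoffs 13, 8 → best response Monitor.
Defender against (Ignore, Decoy): payoffs 7, 6 → best response Monitor.
Defender against (Ignore, Harden): payoffs 5, 20 → best response Decoy.
Attacker against (Monitor, Monitor): payoffs 8, 5 → best response Harden.
Attacker against (Monitor, Decoy): payoffs 8, 4 → best response Harden.
Attacker against (Monitor, Harden): payoffs 16, 1 → best response Harden.
Attacker against (Decoy, Monitor): payoffs 20, 7 → best response Harden.
Attacker against (Decoy, Decoy): payoffs 9, 10 → best response Ignore.
Attacker against (Decoy, Harden): payoffs 6, 7 → best response Ignore.
Auditor against (Monitor, Harden): payoffs 5, 4, 18 → best response Harden.
Auditor against (Monitor, Ignore): payoffs 12, 11, 18 → best response Harden.
Auditor against (Decoy, Harden): payoffs 7, 15, 17 → best response Harden.
Auditor against (Decoy, Ignore): payoffs 12, 8, 11 → best response Monitor.
No profile is a mutual best response for all players.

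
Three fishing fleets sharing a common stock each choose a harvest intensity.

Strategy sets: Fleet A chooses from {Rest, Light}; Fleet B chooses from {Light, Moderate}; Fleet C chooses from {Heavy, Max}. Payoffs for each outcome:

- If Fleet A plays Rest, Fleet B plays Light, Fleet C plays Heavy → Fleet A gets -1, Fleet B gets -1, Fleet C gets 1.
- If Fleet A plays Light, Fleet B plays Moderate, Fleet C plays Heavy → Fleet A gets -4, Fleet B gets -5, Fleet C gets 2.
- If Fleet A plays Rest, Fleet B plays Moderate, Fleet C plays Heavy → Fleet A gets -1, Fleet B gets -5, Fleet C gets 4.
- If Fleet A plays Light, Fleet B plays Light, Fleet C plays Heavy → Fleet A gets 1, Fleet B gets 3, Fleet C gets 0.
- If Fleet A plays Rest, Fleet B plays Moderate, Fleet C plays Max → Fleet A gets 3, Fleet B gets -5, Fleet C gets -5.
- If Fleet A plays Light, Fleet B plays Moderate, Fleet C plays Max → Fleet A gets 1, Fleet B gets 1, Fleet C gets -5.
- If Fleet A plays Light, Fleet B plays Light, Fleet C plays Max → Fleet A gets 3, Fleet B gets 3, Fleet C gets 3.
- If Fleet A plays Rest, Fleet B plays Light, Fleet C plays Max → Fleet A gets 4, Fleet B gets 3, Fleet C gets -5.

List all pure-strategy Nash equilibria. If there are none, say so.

(Rest, Light, Heavy): Fleet A can switch to Light (-1 → 1). Not NE.
(Rest, Light, Max): Fleet C can switch to Heavy (-5 → 1). Not NE.
(Rest, Moderate, Heavy): Fleet B can switch to Light (-5 → -1). Not NE.
(Rest, Moderate, Max): Fleet B can switch to Light (-5 → 3). Not NE.
(Light, Light, Heavy): Fleet C can switch to Max (0 → 3). Not NE.
(Light, Light, Max): Fleet A can switch to Rest (3 → 4). Not NE.
(Light, Moderate, Heavy): Fleet A can switch to Rest (-4 → -1). Not NE.
(Light, Moderate, Max): Fleet A can switch to Rest (1 → 3). Not NE.

There is no pure-strategy Nash equilibrium.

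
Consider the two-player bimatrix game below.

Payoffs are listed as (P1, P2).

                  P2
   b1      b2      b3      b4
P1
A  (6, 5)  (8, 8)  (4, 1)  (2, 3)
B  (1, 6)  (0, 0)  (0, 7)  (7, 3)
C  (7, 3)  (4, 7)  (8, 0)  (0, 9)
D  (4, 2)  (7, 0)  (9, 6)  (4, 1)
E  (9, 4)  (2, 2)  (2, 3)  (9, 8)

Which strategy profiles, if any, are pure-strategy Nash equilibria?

Pure-strategy Nash equilibria: (A, b2); (D, b3); (E, b4)

(A, b1): P1 can switch to C (6 → 7). Not NE.
(A, b2): P1 gets 8, best alternative 7; P2 gets 8, best alternative 5. No profitable deviation — NE.
(A, b3): P1 can switch to C (4 → 8). Not NE.
(A, b4): P1 can switch to B (2 → 7). Not NE.
(B, b1): P1 can switch to A (1 → 6). Not NE.
(B, b2): P1 can switch to A (0 → 8). Not NE.
(B, b3): P1 can switch to A (0 → 4). Not NE.
(B, b4): P1 can switch to E (7 → 9). Not NE.
(C, b1): P1 can switch to E (7 → 9). Not NE.
(D, b3): P1 gets 9, best alternative 8; P2 gets 6, best alternative 2. No profitable deviation — NE.
(E, b4): P1 gets 9, best alternative 7; P2 gets 8, best alternative 4. No profitable deviation — NE.
(The remaining 9 profiles each have a profitable deviation by the same check.)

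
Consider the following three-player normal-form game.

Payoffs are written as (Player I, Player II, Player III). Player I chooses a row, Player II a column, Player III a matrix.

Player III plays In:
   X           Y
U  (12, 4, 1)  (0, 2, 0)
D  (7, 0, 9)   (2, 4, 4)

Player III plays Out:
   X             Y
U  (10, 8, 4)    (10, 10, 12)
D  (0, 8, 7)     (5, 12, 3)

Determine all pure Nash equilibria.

Player I against (X, In): payoffs 12, 7 → best response U.
Player I against (X, Out): payoffs 10, 0 → best response U.
Player I against (Y, In): payoffs 0, 2 → best response D.
Player I against (Y, Out): payoffs 10, 5 → best response U.
Player II against (U, In): payoffs 4, 2 → best response X.
Player II against (U, Out): payoffs 8, 10 → best response Y.
Player II against (D, In): payoffs 0, 4 → best response Y.
Player II against (D, Out): payoffs 8, 12 → best response Y.
Player III against (U, X): payoffs 1, 4 → best response Out.
Player III against (U, Y): payoffs 0, 12 → best response Out.
Player III against (D, X): payoffs 9, 7 → best response In.
Player III against (D, Y): payoffs 4, 3 → best response In.
Mutual best responses: (U, Y, Out); (D, Y, In).

The pure Nash equilibria are (U, Y, Out) and (D, Y, In).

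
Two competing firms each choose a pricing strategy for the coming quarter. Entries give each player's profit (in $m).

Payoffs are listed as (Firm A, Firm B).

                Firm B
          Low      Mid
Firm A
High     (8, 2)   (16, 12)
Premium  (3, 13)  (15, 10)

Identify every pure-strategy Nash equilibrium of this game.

(High, Low): Firm B can switch to Mid (2 → 12). Not NE.
(High, Mid): Firm A gets 16, best alternative 15; Firm B gets 12, best alternative 2. No profitable deviation — NE.
(Premium, Low): Firm A can switch to High (3 → 8). Not NE.
(Premium, Mid): Firm A can switch to High (15 → 16). Not NE.

(High, Mid)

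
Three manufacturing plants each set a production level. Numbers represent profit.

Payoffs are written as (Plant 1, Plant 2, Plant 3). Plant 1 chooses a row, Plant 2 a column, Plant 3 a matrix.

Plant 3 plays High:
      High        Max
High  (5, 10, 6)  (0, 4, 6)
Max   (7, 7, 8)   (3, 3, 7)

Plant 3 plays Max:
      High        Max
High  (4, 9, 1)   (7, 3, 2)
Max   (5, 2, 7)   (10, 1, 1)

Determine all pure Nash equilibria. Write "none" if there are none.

(Max, High, High)

Mark each player's best response to every combination of opponents' strategies; a profile where every player is best-responding is a pure Nash equilibrium.
Plant 1 against (High, High): payoffs 5, 7 → best response Max.
Plant 1 against (High, Max): payoffs 4, 5 → best response Max.
Plant 1 against (Max, High): payoffs 0, 3 → best response Max.
Plant 1 against (Max, Max): payoffs 7, 10 → best response Max.
Plant 2 against (High, High): payoffs 10, 4 → best response High.
Plant 2 against (High, Max): payoffs 9, 3 → best response High.
Plant 2 against (Max, High): payoffs 7, 3 → best response High.
Plant 2 against (Max, Max): payoffs 2, 1 → best response High.
Plant 3 against (High, High): payoffs 6, 1 → best response High.
Plant 3 against (High, Max): payoffs 6, 2 → best response High.
Plant 3 against (Max, High): payoffs 8, 7 → best response High.
Plant 3 against (Max, Max): payoffs 7, 1 → best response High.
Mutual best responses: (Max, High, High).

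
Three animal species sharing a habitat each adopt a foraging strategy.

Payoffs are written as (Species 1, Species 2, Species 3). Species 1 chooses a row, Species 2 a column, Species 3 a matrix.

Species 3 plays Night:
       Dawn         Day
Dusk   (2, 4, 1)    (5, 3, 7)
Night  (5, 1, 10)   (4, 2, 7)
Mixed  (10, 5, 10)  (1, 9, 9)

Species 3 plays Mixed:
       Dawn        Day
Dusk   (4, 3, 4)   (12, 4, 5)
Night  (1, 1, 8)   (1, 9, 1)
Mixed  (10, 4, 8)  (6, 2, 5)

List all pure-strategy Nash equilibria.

Mark each player's best response to every combination of opponents' strategies; a profile where every player is best-responding is a pure Nash equilibrium.
Species 1 against (Dawn, Night): payoffs 2, 5, 10 → best response Mixed.
Species 1 against (Dawn, Mixed): payoffs 4, 1, 10 → best response Mixed.
Species 1 against (Day, Night): payoffs 5, 4, 1 → best response Dusk.
Species 1 against (Day, Mixed): payoffs 12, 1, 6 → best response Dusk.
Species 2 against (Dusk, Night): payoffs 4, 3 → best response Dawn.
Species 2 against (Dusk, Mixed): payoffs 3, 4 → best response Day.
Species 2 against (Night, Night): payoffs 1, 2 → best response Day.
Species 2 against (Night, Mixed): payoffs 1, 9 → best response Day.
Species 2 against (Mixed, Night): payoffs 5, 9 → best response Day.
Species 2 against (Mixed, Mixed): payoffs 4, 2 → best response Dawn.
Species 3 against (Dusk, Dawn): payoffs 1, 4 → best response Mixed.
Species 3 against (Dusk, Day): payoffs 7, 5 → best response Night.
Species 3 against (Night, Dawn): payoffs 10, 8 → best response Night.
Species 3 against (Night, Day): payoffs 7, 1 → best response Night.
Species 3 against (Mixed, Dawn): payoffs 10, 8 → best response Night.
Species 3 against (Mixed, Day): payoffs 9, 5 → best response Night.
No profile is a mutual best response for all players.

none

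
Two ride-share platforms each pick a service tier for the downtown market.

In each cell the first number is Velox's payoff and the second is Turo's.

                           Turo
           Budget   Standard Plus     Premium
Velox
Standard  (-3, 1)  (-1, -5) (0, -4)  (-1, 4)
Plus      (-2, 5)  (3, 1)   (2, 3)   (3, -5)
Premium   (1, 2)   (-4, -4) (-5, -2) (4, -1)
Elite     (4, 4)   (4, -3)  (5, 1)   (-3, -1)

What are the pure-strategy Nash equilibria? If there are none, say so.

The unique pure-strategy Nash equilibrium is (Elite, Budget).

For each player, find the best response to each opponent profile; mutual best responses are the pure NE.
Velox against Budget: payoffs -3, -2, 1, 4 → best response Elite.
Velox against Standard: payoffs -1, 3, -4, 4 → best response Elite.
Velox against Plus: payoffs 0, 2, -5, 5 → best response Elite.
Velox against Premium: payoffs -1, 3, 4, -3 → best response Premium.
Turo against Standard: payoffs 1, -5, -4, 4 → best response Premium.
Turo against Plus: payoffs 5, 1, 3, -5 → best response Budget.
Turo against Premium: payoffs 2, -4, -2, -1 → best response Budget.
Turo against Elite: payoffs 4, -3, 1, -1 → best response Budget.
Mutual best responses: (Elite, Budget).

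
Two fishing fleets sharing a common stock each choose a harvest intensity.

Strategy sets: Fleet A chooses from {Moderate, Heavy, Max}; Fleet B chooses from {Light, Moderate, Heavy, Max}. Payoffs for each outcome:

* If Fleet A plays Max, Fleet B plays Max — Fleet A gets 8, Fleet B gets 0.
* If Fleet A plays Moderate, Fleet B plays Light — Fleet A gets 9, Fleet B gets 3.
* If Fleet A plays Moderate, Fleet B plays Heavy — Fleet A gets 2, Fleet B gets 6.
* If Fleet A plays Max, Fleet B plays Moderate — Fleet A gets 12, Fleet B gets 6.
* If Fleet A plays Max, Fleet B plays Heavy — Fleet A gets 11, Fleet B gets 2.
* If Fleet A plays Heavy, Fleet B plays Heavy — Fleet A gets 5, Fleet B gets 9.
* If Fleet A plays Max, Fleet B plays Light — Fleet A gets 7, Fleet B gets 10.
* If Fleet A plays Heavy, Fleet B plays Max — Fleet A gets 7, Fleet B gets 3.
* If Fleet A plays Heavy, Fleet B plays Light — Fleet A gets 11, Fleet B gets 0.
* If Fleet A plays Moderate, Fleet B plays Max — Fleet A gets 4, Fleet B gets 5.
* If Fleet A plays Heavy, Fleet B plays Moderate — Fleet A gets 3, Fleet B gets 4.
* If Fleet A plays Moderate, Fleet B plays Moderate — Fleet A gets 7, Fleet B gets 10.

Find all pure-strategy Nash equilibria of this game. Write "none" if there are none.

(Moderate, Light): Fleet A can switch to Heavy (9 → 11). Not NE.
(Moderate, Moderate): Fleet A can switch to Max (7 → 12). Not NE.
(Moderate, Heavy): Fleet A can switch to Heavy (2 → 5). Not NE.
(Moderate, Max): Fleet A can switch to Heavy (4 → 7). Not NE.
(Heavy, Light): Fleet B can switch to Moderate (0 → 4). Not NE.
(Heavy, Moderate): Fleet A can switch to Moderate (3 → 7). Not NE.
(The remaining 6 profiles each have a profitable deviation by the same check.)

There is no pure-strategy Nash equilibrium.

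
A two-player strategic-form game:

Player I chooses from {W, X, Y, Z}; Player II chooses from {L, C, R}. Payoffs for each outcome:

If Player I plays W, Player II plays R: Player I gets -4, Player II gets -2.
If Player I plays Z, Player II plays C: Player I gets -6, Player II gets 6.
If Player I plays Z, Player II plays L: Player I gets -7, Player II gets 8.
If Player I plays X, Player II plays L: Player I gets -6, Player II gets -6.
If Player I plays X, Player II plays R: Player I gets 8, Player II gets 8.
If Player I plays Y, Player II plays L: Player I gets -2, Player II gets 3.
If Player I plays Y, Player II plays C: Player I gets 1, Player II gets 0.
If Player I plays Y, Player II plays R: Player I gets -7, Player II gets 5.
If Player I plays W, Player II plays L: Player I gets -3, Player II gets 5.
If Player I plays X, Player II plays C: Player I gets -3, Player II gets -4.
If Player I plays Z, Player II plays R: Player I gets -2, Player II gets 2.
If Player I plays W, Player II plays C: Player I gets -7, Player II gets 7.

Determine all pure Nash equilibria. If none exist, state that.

(X, R)

Mark each player's best response to every combination of opponents' strategies; a profile where every player is best-responding is a pure Nash equilibrium.
Player I against L: payoffs -3, -6, -2, -7 → best response Y.
Player I against C: payoffs -7, -3, 1, -6 → best response Y.
Player I against R: payoffs -4, 8, -7, -2 → best response X.
Player II against W: payoffs 5, 7, -2 → best response C.
Player II against X: payoffs -6, -4, 8 → best response R.
Player II against Y: payoffs 3, 0, 5 → best response R.
Player II against Z: payoffs 8, 6, 2 → best response L.
Mutual best responses: (X, R).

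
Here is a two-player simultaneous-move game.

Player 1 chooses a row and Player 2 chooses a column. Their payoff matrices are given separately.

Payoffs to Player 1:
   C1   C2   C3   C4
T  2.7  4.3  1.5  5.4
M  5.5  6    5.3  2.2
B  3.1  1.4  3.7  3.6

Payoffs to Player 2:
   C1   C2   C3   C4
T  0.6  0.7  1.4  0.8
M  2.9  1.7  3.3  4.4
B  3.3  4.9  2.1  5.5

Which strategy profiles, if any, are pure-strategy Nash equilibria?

For each player, find the best response to each opponent profile; mutual best responses are the pure NE.
Player 1 against C1: payoffs 2.7, 5.5, 3.1 → best response M.
Player 1 against C2: payoffs 4.3, 6, 1.4 → best response M.
Player 1 against C3: payoffs 1.5, 5.3, 3.7 → best response M.
Player 1 against C4: payoffs 5.4, 2.2, 3.6 → best response T.
Player 2 against T: payoffs 0.6, 0.7, 1.4, 0.8 → best response C3.
Player 2 against M: payoffs 2.9, 1.7, 3.3, 4.4 → best response C4.
Player 2 against B: payoffs 3.3, 4.9, 2.1, 5.5 → best response C4.
No profile is a mutual best response for all players.

No pure-strategy Nash equilibrium.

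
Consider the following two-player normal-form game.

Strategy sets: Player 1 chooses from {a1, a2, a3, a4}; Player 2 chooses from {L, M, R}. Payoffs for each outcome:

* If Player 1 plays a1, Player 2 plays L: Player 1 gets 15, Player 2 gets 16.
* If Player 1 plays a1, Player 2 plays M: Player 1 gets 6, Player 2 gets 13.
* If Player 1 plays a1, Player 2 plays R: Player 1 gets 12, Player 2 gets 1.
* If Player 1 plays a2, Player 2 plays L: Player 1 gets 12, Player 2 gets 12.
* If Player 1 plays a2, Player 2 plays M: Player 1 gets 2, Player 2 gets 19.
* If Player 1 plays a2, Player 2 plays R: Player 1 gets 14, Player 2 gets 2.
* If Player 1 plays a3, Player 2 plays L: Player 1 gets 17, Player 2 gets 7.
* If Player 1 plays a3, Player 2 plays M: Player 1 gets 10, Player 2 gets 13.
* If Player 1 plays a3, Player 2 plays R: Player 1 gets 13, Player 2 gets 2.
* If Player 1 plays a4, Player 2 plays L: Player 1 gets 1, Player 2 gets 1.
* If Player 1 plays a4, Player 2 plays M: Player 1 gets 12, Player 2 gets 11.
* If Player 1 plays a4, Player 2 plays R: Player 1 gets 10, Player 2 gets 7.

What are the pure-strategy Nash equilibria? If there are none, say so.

The unique pure-strategy Nash equilibrium is (a4, M).

(a1, L): Player 1 can switch to a3 (15 → 17). Not NE.
(a1, M): Player 1 can switch to a3 (6 → 10). Not NE.
(a1, R): Player 1 can switch to a2 (12 → 14). Not NE.
(a2, L): Player 1 can switch to a1 (12 → 15). Not NE.
(a2, M): Player 1 can switch to a1 (2 → 6). Not NE.
(a2, R): Player 2 can switch to L (2 → 12). Not NE.
(a4, M): Player 1 gets 12, best alternative 10; Player 2 gets 11, best alternative 7. No profitable deviation — NE.
(The remaining 5 profiles each have a profitable deviation by the same check.)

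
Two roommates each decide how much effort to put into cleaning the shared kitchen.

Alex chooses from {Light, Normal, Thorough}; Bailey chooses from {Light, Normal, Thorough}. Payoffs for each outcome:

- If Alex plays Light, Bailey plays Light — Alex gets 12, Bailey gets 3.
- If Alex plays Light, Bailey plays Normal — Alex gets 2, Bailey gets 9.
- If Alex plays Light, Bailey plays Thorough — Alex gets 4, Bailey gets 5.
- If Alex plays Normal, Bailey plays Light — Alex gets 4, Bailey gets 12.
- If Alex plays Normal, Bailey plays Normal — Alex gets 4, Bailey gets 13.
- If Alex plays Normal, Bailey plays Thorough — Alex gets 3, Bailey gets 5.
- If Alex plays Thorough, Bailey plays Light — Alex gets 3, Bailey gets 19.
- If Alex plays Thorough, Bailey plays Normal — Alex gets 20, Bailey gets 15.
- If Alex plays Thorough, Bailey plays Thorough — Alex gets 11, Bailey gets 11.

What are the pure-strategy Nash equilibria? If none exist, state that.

Alex against Light: payoffs 12, 4, 3 → best response Light.
Alex against Normal: payoffs 2, 4, 20 → best response Thorough.
Alex against Thorough: payoffs 4, 3, 11 → best response Thorough.
Bailey against Light: payoffs 3, 9, 5 → best response Normal.
Bailey against Normal: payoffs 12, 13, 5 → best response Normal.
Bailey against Thorough: payoffs 19, 15, 11 → best response Light.
No profile is a mutual best response for all players.

This game has no pure Nash equilibrium.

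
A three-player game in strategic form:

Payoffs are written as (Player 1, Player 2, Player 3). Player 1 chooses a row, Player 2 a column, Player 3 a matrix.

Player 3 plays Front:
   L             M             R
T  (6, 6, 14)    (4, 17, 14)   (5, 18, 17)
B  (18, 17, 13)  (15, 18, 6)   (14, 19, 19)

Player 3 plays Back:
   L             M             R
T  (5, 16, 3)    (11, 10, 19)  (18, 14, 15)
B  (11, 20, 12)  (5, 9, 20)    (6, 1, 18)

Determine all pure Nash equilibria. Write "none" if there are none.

(T, L, Front): Player 1 can switch to B (6 → 18). Not NE.
(T, L, Back): Player 1 can switch to B (5 → 11). Not NE.
(T, M, Front): Player 1 can switch to B (4 → 15). Not NE.
(T, M, Back): Player 2 can switch to L (10 → 16). Not NE.
(T, R, Front): Player 1 can switch to B (5 → 14). Not NE.
(T, R, Back): Player 2 can switch to L (14 → 16). Not NE.
(B, L, Front): Player 2 can switch to M (17 → 18). Not NE.
(B, L, Back): Player 3 can switch to Front (12 → 13). Not NE.
(B, M, Front): Player 2 can switch to R (18 → 19). Not NE.
(B, M, Back): Player 1 can switch to T (5 → 11). Not NE.
(B, R, Front): Player 1 gets 14, best alternative 5; Player 2 gets 19, best alternative 18; Player 3 gets 19, best alternative 18. No profitable deviation — NE.
(The remaining 1 profile has a profitable deviation by the same check.)

Pure NE: (B, R, Front)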